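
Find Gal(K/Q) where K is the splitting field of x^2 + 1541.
Gal(K/Q) = Z/2Z (cyclic of order 2)

x^2 + 1541 is irreducible over Q since -1541 is not a rational square. The splitting field Q(sqrt(-1541)) has degree 2 over Q, and its unique nontrivial automorphism is sqrt(-1541) ↦ -sqrt(-1541). Hence Gal(Q(sqrt(-1541))/Q) = Z/2Z.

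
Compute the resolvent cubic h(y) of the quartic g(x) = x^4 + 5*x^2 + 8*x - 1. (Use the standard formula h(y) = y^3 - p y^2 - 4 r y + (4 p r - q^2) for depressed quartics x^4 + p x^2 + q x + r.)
h(y) = y^3 - 5*y^2 + 4*y - 84

Identify coefficients: p = 5, q = 8, r = -1.
Plug into h(y) = y^3 - p y^2 - 4 r y + (4 p r - q^2):
  h(y) = y^3 - (5) y^2 - 4*(-1) y + (4*(5)*(-1) - (8)^2)
       = y^3 + (-5) y^2 + (4) y + (-84).
Simplifying: h(y) = y^3 - 5*y^2 + 4*y - 84.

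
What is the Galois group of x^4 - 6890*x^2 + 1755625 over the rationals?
Gal(K/Q) = Z/2Z (cyclic of order 2)

f factors as (x^2 - 265)(x^2 - 6625), so the splitting field is K = Q(sqrt(265), sqrt(6625)). The squarefree part of 265 is 265 and the squarefree part of 6625 is also 265, so sqrt(265) and sqrt(6625) are both rational multiples of sqrt(265). Hence Q(sqrt(265)) = Q(sqrt(6625)) = Q(sqrt(265)), and the splitting field collapses to a single degree-2 extension with Galois group Z/2Z.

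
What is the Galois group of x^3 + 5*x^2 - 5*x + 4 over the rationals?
Gal(K/Q) = S_3 (symmetric group of order 6)

Compute the discriminant of x^3 + (5)*x^2 + (-5)*x + (4): Δ = -3107. Since Δ is not a rational square, the Galois group is not contained in A_3; it must be the full S_3 (irreducibility of the cubic rules out anything smaller).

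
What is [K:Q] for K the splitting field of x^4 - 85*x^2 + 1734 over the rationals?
[K:Q] = 4

f factors as (x^2 - 34)(x^2 - 51); the splitting field is K = Q(sqrt(34), sqrt(51)). Since 34, 51, and 1734 are all non-squares in Q, the three subfields Q(sqrt(34)), Q(sqrt(51)), Q(sqrt(1734)) are distinct degree-2 extensions, so [K:Q] = 4 (Klein four Galois group).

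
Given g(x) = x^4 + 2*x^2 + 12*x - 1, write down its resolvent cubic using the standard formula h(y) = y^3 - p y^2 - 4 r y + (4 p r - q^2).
h(y) = y^3 - 2*y^2 + 4*y - 152

Identify coefficients: p = 2, q = 12, r = -1.
Plug into h(y) = y^3 - p y^2 - 4 r y + (4 p r - q^2):
  h(y) = y^3 - (2) y^2 - 4*(-1) y + (4*(2)*(-1) - (12)^2)
       = y^3 + (-2) y^2 + (4) y + (-152).
Simplifying: h(y) = y^3 - 2*y^2 + 4*y - 152.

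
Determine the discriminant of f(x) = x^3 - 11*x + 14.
Δ = 32

For a depressed cubic x^3 + p x + q the discriminant is Δ = -4 p^3 - 27 q^2 = -4*(-11)^3 - 27*(14)^2 = 5324 - 5292 = 32.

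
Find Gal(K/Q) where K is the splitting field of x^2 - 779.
Gal(K/Q) = Z/2Z (cyclic of order 2)

x^2 - 779 is irreducible over Q since 779 is not a rational square. The splitting field Q(sqrt(779)) has degree 2 over Q, and its unique nontrivial automorphism is sqrt(779) ↦ -sqrt(779). Hence Gal(Q(sqrt(779))/Q) = Z/2Z.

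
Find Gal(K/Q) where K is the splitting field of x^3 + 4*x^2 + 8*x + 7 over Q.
Gal(K/Q) = S_3 (symmetric group of order 6)

Compute the discriminant of x^3 + (4)*x^2 + (8)*x + (7): Δ = -107. Since Δ is not a rational square, the Galois group is not contained in A_3; it must be the full S_3 (irreducibility of the cubic rules out anything smaller).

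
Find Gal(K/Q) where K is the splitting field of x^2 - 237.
Gal(K/Q) = Z/2Z (cyclic of order 2)

x^2 - 237 is irreducible over Q since 237 is not a rational square. The splitting field Q(sqrt(237)) has degree 2 over Q, and its unique nontrivial automorphism is sqrt(237) ↦ -sqrt(237). Hence Gal(Q(sqrt(237))/Q) = Z/2Z.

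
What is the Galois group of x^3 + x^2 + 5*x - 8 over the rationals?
Gal(K/Q) = S_3 (symmetric group of order 6)

Compute the discriminant of x^3 + (1)*x^2 + (5)*x + (-8): Δ = -2891. Since Δ is not a rational square, the Galois group is not contained in A_3; it must be the full S_3 (irreducibility of the cubic rules out anything smaller).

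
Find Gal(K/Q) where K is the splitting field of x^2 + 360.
Gal(K/Q) = Z/2Z (cyclic of order 2)

x^2 + 360 is irreducible over Q since -360 is not a rational square. The splitting field Q(sqrt(-360)) has degree 2 over Q, and its unique nontrivial automorphism is sqrt(-360) ↦ -sqrt(-360). Hence Gal(Q(sqrt(-360))/Q) = Z/2Z.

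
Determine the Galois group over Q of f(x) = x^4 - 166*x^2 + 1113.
Gal(K/Q) = V_4 (Klein four-group, Z/2Z × Z/2Z)

f factors as (x^2 - 159)(x^2 - 7), so the splitting field is K = Q(sqrt(159), sqrt(7)). The elements 159, 7, 1113 are all non-squares in Q, so sqrt(159) and sqrt(7) generate independent quadratic extensions. Thus [K:Q] = 4 and Gal(K/Q) is generated by the two order-2 automorphisms sqrt(159) ↦ -sqrt(159) and sqrt(7) ↦ -sqrt(7), giving V_4.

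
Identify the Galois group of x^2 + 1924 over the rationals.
Gal(K/Q) = Z/2Z (cyclic of order 2)

x^2 + 1924 is irreducible over Q since -1924 is not a rational square. The splitting field Q(sqrt(-1924)) has degree 2 over Q, and its unique nontrivial automorphism is sqrt(-1924) ↦ -sqrt(-1924). Hence Gal(Q(sqrt(-1924))/Q) = Z/2Z.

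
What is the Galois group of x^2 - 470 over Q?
Gal(K/Q) = Z/2Z (cyclic of order 2)

x^2 - 470 is irreducible over Q since 470 is not a rational square. The splitting field Q(sqrt(470)) has degree 2 over Q, and its unique nontrivial automorphism is sqrt(470) ↦ -sqrt(470). Hence Gal(Q(sqrt(470))/Q) = Z/2Z.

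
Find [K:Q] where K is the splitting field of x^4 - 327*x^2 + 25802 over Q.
[K:Q] = 4

f factors as (x^2 - 133)(x^2 - 194); the splitting field is K = Q(sqrt(133), sqrt(194)). Since 133, 194, and 25802 are all non-squares in Q, the three subfields Q(sqrt(133)), Q(sqrt(194)), Q(sqrt(25802)) are distinct degree-2 extensions, so [K:Q] = 4 (Klein four Galois group).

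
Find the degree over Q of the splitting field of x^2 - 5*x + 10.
[K:Q] = 2

The discriminant of x^2 + (-5)*x + (10) is b^2 - 4c = 25 - (40) = -15. Since -15 is not a perfect square in Q, the polynomial is irreducible over Q. Its two roots generate a degree-2 extension, so [K:Q] = 2.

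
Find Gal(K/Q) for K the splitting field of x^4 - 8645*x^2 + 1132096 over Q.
Gal(K/Q) = Z/2Z (cyclic of order 2)

f factors as (x^2 - 8512)(x^2 - 133), so the splitting field is K = Q(sqrt(8512), sqrt(133)). The squarefree part of 8512 is 133 and the squarefree part of 133 is also 133, so sqrt(8512) and sqrt(133) are both rational multiples of sqrt(133). Hence Q(sqrt(8512)) = Q(sqrt(133)) = Q(sqrt(133)), and the splitting field collapses to a single degree-2 extension with Galois group Z/2Z.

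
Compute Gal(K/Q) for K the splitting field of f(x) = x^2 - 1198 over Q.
Gal(K/Q) = Z/2Z (cyclic of order 2)

x^2 - 1198 is irreducible over Q since 1198 is not a rational square. The splitting field Q(sqrt(1198)) has degree 2 over Q, and its unique nontrivial automorphism is sqrt(1198) ↦ -sqrt(1198). Hence Gal(Q(sqrt(1198))/Q) = Z/2Z.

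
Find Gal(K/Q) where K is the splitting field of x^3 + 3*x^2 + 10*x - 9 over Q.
Gal(K/Q) = S_3 (symmetric group of order 6)

Compute the discriminant of x^3 + (3)*x^2 + (10)*x + (-9): Δ = -9175. Since Δ is not a rational square, the Galois group is not contained in A_3; it must be the full S_3 (irreducibility of the cubic rules out anything smaller).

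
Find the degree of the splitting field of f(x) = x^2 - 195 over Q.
[K:Q] = 2

The polynomial x^2 - 195 is irreducible over Q since 195 is not a perfect square. Its splitting field is Q(sqrt(195)), which has degree 2 over Q.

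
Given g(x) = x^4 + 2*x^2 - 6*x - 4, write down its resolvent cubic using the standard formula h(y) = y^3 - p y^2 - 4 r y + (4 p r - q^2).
h(y) = y^3 - 2*y^2 + 16*y - 68

Identify coefficients: p = 2, q = -6, r = -4.
Plug into h(y) = y^3 - p y^2 - 4 r y + (4 p r - q^2):
  h(y) = y^3 - (2) y^2 - 4*(-4) y + (4*(2)*(-4) - (-6)^2)
       = y^3 + (-2) y^2 + (16) y + (-68).
Simplifying: h(y) = y^3 - 2*y^2 + 16*y - 68.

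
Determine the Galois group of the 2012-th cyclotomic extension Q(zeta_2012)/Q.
|Gal(Q(zeta_2012)/Q)| = phi(2012) = 1004; group ≅ (Z/2012Z)^* ≅ Z/2Z × Z/502Z

The n-th cyclotomic polynomial Φ_2012(x) is the minimal polynomial of zeta_2012 over Q and has degree phi(2012) = 1004. So Q(zeta_2012) is a degree-1004 Galois extension with Galois group (Z/2012Z)^*. By CRT, (Z/2012Z)^* ≅ (Z/4Z)^* × (Z/503Z)^*. Each prime-power unit group is (Z/4Z)^* ≅ Z/2Z; (Z/503Z)^* ≅ Z/502Z. Hence Gal(Q(zeta_2012)/Q) ≅ Z/2Z × Z/502Z.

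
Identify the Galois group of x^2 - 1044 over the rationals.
Gal(K/Q) = Z/2Z (cyclic of order 2)

x^2 - 1044 is irreducible over Q since 1044 is not a rational square. The splitting field Q(sqrt(1044)) has degree 2 over Q, and its unique nontrivial automorphism is sqrt(1044) ↦ -sqrt(1044). Hence Gal(Q(sqrt(1044))/Q) = Z/2Z.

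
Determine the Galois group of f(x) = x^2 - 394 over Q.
Gal(K/Q) = Z/2Z (cyclic of order 2)

x^2 - 394 is irreducible over Q since 394 is not a rational square. The splitting field Q(sqrt(394)) has degree 2 over Q, and its unique nontrivial automorphism is sqrt(394) ↦ -sqrt(394). Hence Gal(Q(sqrt(394))/Q) = Z/2Z.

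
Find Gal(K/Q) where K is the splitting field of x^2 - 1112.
Gal(K/Q) = Z/2Z (cyclic of order 2)

x^2 - 1112 is irreducible over Q since 1112 is not a rational square. The splitting field Q(sqrt(1112)) has degree 2 over Q, and its unique nontrivial automorphism is sqrt(1112) ↦ -sqrt(1112). Hence Gal(Q(sqrt(1112))/Q) = Z/2Z.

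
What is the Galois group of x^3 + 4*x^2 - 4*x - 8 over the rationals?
Gal(K/Q) = A_3 (cyclic of order 3)

Compute the discriminant of x^3 + (4)*x^2 + (-4)*x + (-8): Δ = 3136. Since Δ is a perfect square (Δ = 56^2), the Galois group is contained in A_3. Irreducibility forces the group to be transitive on three roots, so Gal = A_3.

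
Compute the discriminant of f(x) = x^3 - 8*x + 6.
Δ = 1076

For a depressed cubic x^3 + p x + q the discriminant is Δ = -4 p^3 - 27 q^2 = -4*(-8)^3 - 27*(6)^2 = 2048 - 972 = 1076.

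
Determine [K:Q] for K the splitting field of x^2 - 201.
[K:Q] = 2

The polynomial x^2 - 201 is irreducible over Q since 201 is not a perfect square. Its splitting field is Q(sqrt(201)), which has degree 2 over Q.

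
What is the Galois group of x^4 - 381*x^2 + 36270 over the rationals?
Gal(K/Q) = V_4 (Klein four-group, Z/2Z × Z/2Z)

f factors as (x^2 - 186)(x^2 - 195), so the splitting field is K = Q(sqrt(186), sqrt(195)). The elements 186, 195, 36270 are all non-squares in Q, so sqrt(186) and sqrt(195) generate independent quadratic extensions. Thus [K:Q] = 4 and Gal(K/Q) is generated by the two order-2 automorphisms sqrt(186) ↦ -sqrt(186) and sqrt(195) ↦ -sqrt(195), giving V_4.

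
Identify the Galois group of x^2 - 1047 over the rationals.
Gal(K/Q) = Z/2Z (cyclic of order 2)

x^2 - 1047 is irreducible over Q since 1047 is not a rational square. The splitting field Q(sqrt(1047)) has degree 2 over Q, and its unique nontrivial automorphism is sqrt(1047) ↦ -sqrt(1047). Hence Gal(Q(sqrt(1047))/Q) = Z/2Z.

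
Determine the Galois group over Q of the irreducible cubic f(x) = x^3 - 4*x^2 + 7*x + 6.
Gal(K/Q) = S_3 (symmetric group of order 6)

Compute the discriminant of x^3 + (-4)*x^2 + (7)*x + (6): Δ = -3048. Since Δ is not a rational square, the Galois group is not contained in A_3; it must be the full S_3 (irreducibility of the cubic rules out anything smaller).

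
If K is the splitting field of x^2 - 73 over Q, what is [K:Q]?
[K:Q] = 2

The polynomial x^2 - 73 is irreducible over Q since 73 is not a perfect square. Its splitting field is Q(sqrt(73)), which has degree 2 over Q.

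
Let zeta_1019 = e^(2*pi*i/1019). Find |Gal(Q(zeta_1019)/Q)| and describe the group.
|Gal(Q(zeta_1019)/Q)| = phi(1019) = 1018; group ≅ (Z/1019Z)^* ≅ Z/1018Z

The n-th cyclotomic polynomial Φ_1019(x) is the minimal polynomial of zeta_1019 over Q and has degree phi(1019) = 1018. So Q(zeta_1019) is a degree-1018 Galois extension with Galois group (Z/1019Z)^*. (Z/1019Z)^* is cyclic since 1019 is an odd prime power (or 4). Hence Gal(Q(zeta_1019)/Q) ≅ Z/1018Z.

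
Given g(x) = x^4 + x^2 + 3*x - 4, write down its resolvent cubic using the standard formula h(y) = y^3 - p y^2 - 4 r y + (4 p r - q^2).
h(y) = y^3 - y^2 + 16*y - 25

Identify coefficients: p = 1, q = 3, r = -4.
Plug into h(y) = y^3 - p y^2 - 4 r y + (4 p r - q^2):
  h(y) = y^3 - (1) y^2 - 4*(-4) y + (4*(1)*(-4) - (3)^2)
       = y^3 + (-1) y^2 + (16) y + (-25).
Simplifying: h(y) = y^3 - y^2 + 16*y - 25.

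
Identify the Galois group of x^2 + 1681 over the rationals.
Gal(K/Q) = Z/2Z (cyclic of order 2)

x^2 + 1681 is irreducible over Q since -1681 is not a rational square. The splitting field Q(sqrt(-1681)) has degree 2 over Q, and its unique nontrivial automorphism is sqrt(-1681) ↦ -sqrt(-1681). Hence Gal(Q(sqrt(-1681))/Q) = Z/2Z.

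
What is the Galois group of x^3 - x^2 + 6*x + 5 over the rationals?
Gal(K/Q) = S_3 (symmetric group of order 6)

Compute the discriminant of x^3 + (-1)*x^2 + (6)*x + (5): Δ = -2023. Since Δ is not a rational square, the Galois group is not contained in A_3; it must be the full S_3 (irreducibility of the cubic rules out anything smaller).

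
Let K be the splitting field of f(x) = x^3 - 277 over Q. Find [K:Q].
[K:Q] = 6

x^3 - 277 has one real root r = 277^(1/3) and two complex roots r*zeta_3, r*zeta_3^2 where zeta_3 = e^(2*pi*i/3). The splitting field is Q(r, zeta_3). [Q(r):Q] = 3 and [Q(zeta_3):Q] = 2 with gcd = 1, so [Q(r, zeta_3):Q] = 3 * 2 = 6.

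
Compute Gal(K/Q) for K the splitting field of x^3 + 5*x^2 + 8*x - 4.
Gal(K/Q) = S_3 (symmetric group of order 6)

Compute the discriminant of x^3 + (5)*x^2 + (8)*x + (-4): Δ = -1760. Since Δ is not a rational square, the Galois group is not contained in A_3; it must be the full S_3 (irreducibility of the cubic rules out anything smaller).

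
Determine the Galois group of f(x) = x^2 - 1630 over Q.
Gal(K/Q) = Z/2Z (cyclic of order 2)

x^2 - 1630 is irreducible over Q since 1630 is not a rational square. The splitting field Q(sqrt(1630)) has degree 2 over Q, and its unique nontrivial automorphism is sqrt(1630) ↦ -sqrt(1630). Hence Gal(Q(sqrt(1630))/Q) = Z/2Z.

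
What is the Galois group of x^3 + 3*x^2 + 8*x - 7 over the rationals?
Gal(K/Q) = S_3 (symmetric group of order 6)

Compute the discriminant of x^3 + (3)*x^2 + (8)*x + (-7): Δ = -5063. Since Δ is not a rational square, the Galois group is not contained in A_3; it must be the full S_3 (irreducibility of the cubic rules out anything smaller).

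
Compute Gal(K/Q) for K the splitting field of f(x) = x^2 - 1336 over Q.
Gal(K/Q) = Z/2Z (cyclic of order 2)

x^2 - 1336 is irreducible over Q since 1336 is not a rational square. The splitting field Q(sqrt(1336)) has degree 2 over Q, and its unique nontrivial automorphism is sqrt(1336) ↦ -sqrt(1336). Hence Gal(Q(sqrt(1336))/Q) = Z/2Z.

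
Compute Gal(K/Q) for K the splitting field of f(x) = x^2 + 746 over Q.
Gal(K/Q) = Z/2Z (cyclic of order 2)

x^2 + 746 is irreducible over Q since -746 is not a rational square. The splitting field Q(sqrt(-746)) has degree 2 over Q, and its unique nontrivial automorphism is sqrt(-746) ↦ -sqrt(-746). Hence Gal(Q(sqrt(-746))/Q) = Z/2Z.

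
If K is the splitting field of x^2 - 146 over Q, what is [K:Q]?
[K:Q] = 2

The polynomial x^2 - 146 is irreducible over Q since 146 is not a perfect square. Its splitting field is Q(sqrt(146)), which has degree 2 over Q.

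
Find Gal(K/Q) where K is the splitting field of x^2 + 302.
Gal(K/Q) = Z/2Z (cyclic of order 2)

x^2 + 302 is irreducible over Q since -302 is not a rational square. The splitting field Q(sqrt(-302)) has degree 2 over Q, and its unique nontrivial automorphism is sqrt(-302) ↦ -sqrt(-302). Hence Gal(Q(sqrt(-302))/Q) = Z/2Z.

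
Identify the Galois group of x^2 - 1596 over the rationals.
Gal(K/Q) = Z/2Z (cyclic of order 2)

x^2 - 1596 is irreducible over Q since 1596 is not a rational square. The splitting field Q(sqrt(1596)) has degree 2 over Q, and its unique nontrivial automorphism is sqrt(1596) ↦ -sqrt(1596). Hence Gal(Q(sqrt(1596))/Q) = Z/2Z.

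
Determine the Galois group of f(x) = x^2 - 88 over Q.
Gal(K/Q) = Z/2Z (cyclic of order 2)

x^2 - 88 is irreducible over Q since 88 is not a rational square. The splitting field Q(sqrt(88)) has degree 2 over Q, and its unique nontrivial automorphism is sqrt(88) ↦ -sqrt(88). Hence Gal(Q(sqrt(88))/Q) = Z/2Z.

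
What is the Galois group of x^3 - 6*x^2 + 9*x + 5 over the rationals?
Gal(K/Q) = S_3 (symmetric group of order 6)

Compute the discriminant of x^3 + (-6)*x^2 + (9)*x + (5): Δ = -1215. Since Δ is not a rational square, the Galois group is not contained in A_3; it must be the full S_3 (irreducibility of the cubic rules out anything smaller).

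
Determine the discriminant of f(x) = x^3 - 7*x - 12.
Δ = -2516

For a depressed cubic x^3 + p x + q the discriminant is Δ = -4 p^3 - 27 q^2 = -4*(-7)^3 - 27*(-12)^2 = 1372 - 3888 = -2516.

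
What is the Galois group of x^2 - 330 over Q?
Gal(K/Q) = Z/2Z (cyclic of order 2)

x^2 - 330 is irreducible over Q since 330 is not a rational square. The splitting field Q(sqrt(330)) has degree 2 over Q, and its unique nontrivial automorphism is sqrt(330) ↦ -sqrt(330). Hence Gal(Q(sqrt(330))/Q) = Z/2Z.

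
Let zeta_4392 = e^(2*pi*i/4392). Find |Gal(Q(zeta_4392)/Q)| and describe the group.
|Gal(Q(zeta_4392)/Q)| = phi(4392) = 1440; group ≅ (Z/4392Z)^* ≅ Z/2Z × Z/2Z × Z/6Z × Z/60Z

The n-th cyclotomic polynomial Φ_4392(x) is the minimal polynomial of zeta_4392 over Q and has degree phi(4392) = 1440. So Q(zeta_4392) is a degree-1440 Galois extension with Galois group (Z/4392Z)^*. By CRT, (Z/4392Z)^* ≅ (Z/8Z)^* × (Z/9Z)^* × (Z/61Z)^*. Each prime-power unit group is (Z/8Z)^* ≅ Z/2Z × Z/2Z; (Z/9Z)^* ≅ Z/6Z; (Z/61Z)^* ≅ Z/60Z. Hence Gal(Q(zeta_4392)/Q) ≅ Z/2Z × Z/2Z × Z/6Z × Z/60Z.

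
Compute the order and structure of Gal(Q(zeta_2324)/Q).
|Gal(Q(zeta_2324)/Q)| = phi(2324) = 984; group ≅ (Z/2324Z)^* ≅ Z/2Z × Z/6Z × Z/82Z

The n-th cyclotomic polynomial Φ_2324(x) is the minimal polynomial of zeta_2324 over Q and has degree phi(2324) = 984. So Q(zeta_2324) is a degree-984 Galois extension with Galois group (Z/2324Z)^*. By CRT, (Z/2324Z)^* ≅ (Z/4Z)^* × (Z/7Z)^* × (Z/83Z)^*. Each prime-power unit group is (Z/4Z)^* ≅ Z/2Z; (Z/7Z)^* ≅ Z/6Z; (Z/83Z)^* ≅ Z/82Z. Hence Gal(Q(zeta_2324)/Q) ≅ Z/2Z × Z/6Z × Z/82Z.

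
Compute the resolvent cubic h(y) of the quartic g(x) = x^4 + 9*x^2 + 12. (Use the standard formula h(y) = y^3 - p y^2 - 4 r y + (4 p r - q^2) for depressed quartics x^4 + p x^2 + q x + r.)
h(y) = y^3 - 9*y^2 - 48*y + 432

Identify coefficients: p = 9, q = 0, r = 12.
Plug into h(y) = y^3 - p y^2 - 4 r y + (4 p r - q^2):
  h(y) = y^3 - (9) y^2 - 4*(12) y + (4*(9)*(12) - (0)^2)
       = y^3 + (-9) y^2 + (-48) y + (432).
Simplifying: h(y) = y^3 - 9*y^2 - 48*y + 432.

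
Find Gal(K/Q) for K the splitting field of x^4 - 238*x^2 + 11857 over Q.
Gal(K/Q) = V_4 (Klein four-group, Z/2Z × Z/2Z)

f factors as (x^2 - 71)(x^2 - 167), so the splitting field is K = Q(sqrt(71), sqrt(167)). The elements 71, 167, 11857 are all non-squares in Q, so sqrt(71) and sqrt(167) generate independent quadratic extensions. Thus [K:Q] = 4 and Gal(K/Q) is generated by the two order-2 automorphisms sqrt(71) ↦ -sqrt(71) and sqrt(167) ↦ -sqrt(167), giving V_4.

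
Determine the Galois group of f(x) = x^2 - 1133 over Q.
Gal(K/Q) = Z/2Z (cyclic of order 2)

x^2 - 1133 is irreducible over Q since 1133 is not a rational square. The splitting field Q(sqrt(1133)) has degree 2 over Q, and its unique nontrivial automorphism is sqrt(1133) ↦ -sqrt(1133). Hence Gal(Q(sqrt(1133))/Q) = Z/2Z.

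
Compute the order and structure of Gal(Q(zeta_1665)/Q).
|Gal(Q(zeta_1665)/Q)| = phi(1665) = 864; group ≅ (Z/1665Z)^* ≅ Z/4Z × Z/6Z × Z/36Z

The n-th cyclotomic polynomial Φ_1665(x) is the minimal polynomial of zeta_1665 over Q and has degree phi(1665) = 864. So Q(zeta_1665) is a degree-864 Galois extension with Galois group (Z/1665Z)^*. By CRT, (Z/1665Z)^* ≅ (Z/9Z)^* × (Z/5Z)^* × (Z/37Z)^*. Each prime-power unit group is (Z/9Z)^* ≅ Z/6Z; (Z/5Z)^* ≅ Z/4Z; (Z/37Z)^* ≅ Z/36Z. Hence Gal(Q(zeta_1665)/Q) ≅ Z/4Z × Z/6Z × Z/36Z.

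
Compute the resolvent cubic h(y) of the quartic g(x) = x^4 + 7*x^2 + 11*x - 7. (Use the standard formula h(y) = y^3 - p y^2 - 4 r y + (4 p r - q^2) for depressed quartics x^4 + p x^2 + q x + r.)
h(y) = y^3 - 7*y^2 + 28*y - 317

Identify coefficients: p = 7, q = 11, r = -7.
Plug into h(y) = y^3 - p y^2 - 4 r y + (4 p r - q^2):
  h(y) = y^3 - (7) y^2 - 4*(-7) y + (4*(7)*(-7) - (11)^2)
       = y^3 + (-7) y^2 + (28) y + (-317).
Simplifying: h(y) = y^3 - 7*y^2 + 28*y - 317.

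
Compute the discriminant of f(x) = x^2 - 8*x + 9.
Δ = 28

For a quadratic a x^2 + b x + c the discriminant is Δ = b^2 - 4ac = (-8)^2 - 4*(1)*(9) = 64 - (36) = 28.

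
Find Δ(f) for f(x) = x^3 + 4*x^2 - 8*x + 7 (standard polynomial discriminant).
Δ = -4075

For x^3 + a x^2 + b x + c the discriminant is Δ = 18 a b c - 4 a^3 c + a^2 b^2 - 4 b^3 - 27 c^2.
Plug a = 4, b = -8, c = 7:
  18*(4)*(-8)*(7) - 4*(4)^3*(7) + (4)^2*(-8)^2 - 4*(-8)^3 - 27*(7)^2
  = -4032 + (-1792) + 1024 + (2048) + (-1323)
  = -4075.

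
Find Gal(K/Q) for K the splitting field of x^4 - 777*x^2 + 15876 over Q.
Gal(K/Q) = Z/2Z (cyclic of order 2)

f factors as (x^2 - 21)(x^2 - 756), so the splitting field is K = Q(sqrt(21), sqrt(756)). The squarefree part of 21 is 21 and the squarefree part of 756 is also 21, so sqrt(21) and sqrt(756) are both rational multiples of sqrt(21). Hence Q(sqrt(21)) = Q(sqrt(756)) = Q(sqrt(21)), and the splitting field collapses to a single degree-2 extension with Galois group Z/2Z.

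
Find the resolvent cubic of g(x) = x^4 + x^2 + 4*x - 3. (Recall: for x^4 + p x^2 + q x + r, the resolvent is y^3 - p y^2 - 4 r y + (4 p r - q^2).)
h(y) = y^3 - y^2 + 12*y - 28

Identify coefficients: p = 1, q = 4, r = -3.
Plug into h(y) = y^3 - p y^2 - 4 r y + (4 p r - q^2):
  h(y) = y^3 - (1) y^2 - 4*(-3) y + (4*(1)*(-3) - (4)^2)
       = y^3 + (-1) y^2 + (12) y + (-28).
Simplifying: h(y) = y^3 - y^2 + 12*y - 28.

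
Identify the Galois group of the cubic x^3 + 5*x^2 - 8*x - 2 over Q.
Gal(K/Q) = S_3 (symmetric group of order 6)

Compute the discriminant of x^3 + (5)*x^2 + (-8)*x + (-2): Δ = 5980. Since Δ is not a rational square, the Galois group is not contained in A_3; it must be the full S_3 (irreducibility of the cubic rules out anything smaller).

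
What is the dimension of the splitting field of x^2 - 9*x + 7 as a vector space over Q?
[K:Q] = 2

The discriminant of x^2 + (-9)*x + (7) is b^2 - 4c = 81 - (28) = 53. Since 53 is not a perfect square in Q, the polynomial is irreducible over Q. Its two roots generate a degree-2 extension, so [K:Q] = 2.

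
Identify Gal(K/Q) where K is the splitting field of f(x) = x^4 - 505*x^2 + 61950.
Gal(K/Q) = V_4 (Klein four-group, Z/2Z × Z/2Z)

f factors as (x^2 - 210)(x^2 - 295), so the splitting field is K = Q(sqrt(210), sqrt(295)). The elements 210, 295, 61950 are all non-squares in Q, so sqrt(210) and sqrt(295) generate independent quadratic extensions. Thus [K:Q] = 4 and Gal(K/Q) is generated by the two order-2 automorphisms sqrt(210) ↦ -sqrt(210) and sqrt(295) ↦ -sqrt(295), giving V_4.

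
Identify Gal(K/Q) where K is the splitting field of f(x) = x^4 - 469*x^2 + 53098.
Gal(K/Q) = V_4 (Klein four-group, Z/2Z × Z/2Z)

f factors as (x^2 - 278)(x^2 - 191), so the splitting field is K = Q(sqrt(278), sqrt(191)). The elements 278, 191, 53098 are all non-squares in Q, so sqrt(278) and sqrt(191) generate independent quadratic extensions. Thus [K:Q] = 4 and Gal(K/Q) is generated by the two order-2 automorphisms sqrt(278) ↦ -sqrt(278) and sqrt(191) ↦ -sqrt(191), giving V_4.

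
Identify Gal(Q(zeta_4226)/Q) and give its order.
|Gal(Q(zeta_4226)/Q)| = phi(4226) = 2112; group ≅ (Z/4226Z)^* ≅ Z/2112Z

The n-th cyclotomic polynomial Φ_4226(x) is the minimal polynomial of zeta_4226 over Q and has degree phi(4226) = 2112. So Q(zeta_4226) is a degree-2112 Galois extension with Galois group (Z/4226Z)^*. By CRT, (Z/4226Z)^* ≅ (Z/2Z)^* × (Z/2113Z)^*. Each prime-power unit group is (Z/2Z)^* ≅ trivial group (order 1); (Z/2113Z)^* ≅ Z/2112Z. Hence Gal(Q(zeta_4226)/Q) ≅ Z/2112Z.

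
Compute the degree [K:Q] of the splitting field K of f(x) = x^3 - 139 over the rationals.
[K:Q] = 6

x^3 - 139 has one real root r = 139^(1/3) and two complex roots r*zeta_3, r*zeta_3^2 where zeta_3 = e^(2*pi*i/3). The splitting field is Q(r, zeta_3). [Q(r):Q] = 3 and [Q(zeta_3):Q] = 2 with gcd = 1, so [Q(r, zeta_3):Q] = 3 * 2 = 6.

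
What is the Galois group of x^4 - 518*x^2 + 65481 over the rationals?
Gal(K/Q) = V_4 (Klein four-group, Z/2Z × Z/2Z)

f factors as (x^2 - 219)(x^2 - 299), so the splitting field is K = Q(sqrt(219), sqrt(299)). The elements 219, 299, 65481 are all non-squares in Q, so sqrt(219) and sqrt(299) generate independent quadratic extensions. Thus [K:Q] = 4 and Gal(K/Q) is generated by the two order-2 automorphisms sqrt(219) ↦ -sqrt(219) and sqrt(299) ↦ -sqrt(299), giving V_4.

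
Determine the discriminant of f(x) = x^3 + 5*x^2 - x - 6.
Δ = 2597

For x^3 + a x^2 + b x + c the discriminant is Δ = 18 a b c - 4 a^3 c + a^2 b^2 - 4 b^3 - 27 c^2.
Plug a = 5, b = -1, c = -6:
  18*(5)*(-1)*(-6) - 4*(5)^3*(-6) + (5)^2*(-1)^2 - 4*(-1)^3 - 27*(-6)^2
  = 540 + (3000) + 25 + (4) + (-972)
  = 2597.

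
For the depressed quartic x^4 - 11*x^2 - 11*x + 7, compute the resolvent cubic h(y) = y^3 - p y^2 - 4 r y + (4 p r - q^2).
h(y) = y^3 + 11*y^2 - 28*y - 429

Identify coefficients: p = -11, q = -11, r = 7.
Plug into h(y) = y^3 - p y^2 - 4 r y + (4 p r - q^2):
  h(y) = y^3 - (-11) y^2 - 4*(7) y + (4*(-11)*(7) - (-11)^2)
       = y^3 + (11) y^2 + (-28) y + (-429).
Simplifying: h(y) = y^3 + 11*y^2 - 28*y - 429.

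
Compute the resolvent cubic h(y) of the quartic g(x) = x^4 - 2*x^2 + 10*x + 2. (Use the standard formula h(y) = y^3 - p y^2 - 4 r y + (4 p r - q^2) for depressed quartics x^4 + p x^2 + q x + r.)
h(y) = y^3 + 2*y^2 - 8*y - 116

Identify coefficients: p = -2, q = 10, r = 2.
Plug into h(y) = y^3 - p y^2 - 4 r y + (4 p r - q^2):
  h(y) = y^3 - (-2) y^2 - 4*(2) y + (4*(-2)*(2) - (10)^2)
       = y^3 + (2) y^2 + (-8) y + (-116).
Simplifying: h(y) = y^3 + 2*y^2 - 8*y - 116.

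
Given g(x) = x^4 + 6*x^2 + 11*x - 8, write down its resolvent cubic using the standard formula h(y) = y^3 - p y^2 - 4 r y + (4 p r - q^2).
h(y) = y^3 - 6*y^2 + 32*y - 313

Identify coefficients: p = 6, q = 11, r = -8.
Plug into h(y) = y^3 - p y^2 - 4 r y + (4 p r - q^2):
  h(y) = y^3 - (6) y^2 - 4*(-8) y + (4*(6)*(-8) - (11)^2)
       = y^3 + (-6) y^2 + (32) y + (-313).
Simplifying: h(y) = y^3 - 6*y^2 + 32*y - 313.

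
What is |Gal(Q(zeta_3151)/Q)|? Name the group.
|Gal(Q(zeta_3151)/Q)| = phi(3151) = 2992; group ≅ (Z/3151Z)^* ≅ Z/22Z × Z/136Z

The n-th cyclotomic polynomial Φ_3151(x) is the minimal polynomial of zeta_3151 over Q and has degree phi(3151) = 2992. So Q(zeta_3151) is a degree-2992 Galois extension with Galois group (Z/3151Z)^*. By CRT, (Z/3151Z)^* ≅ (Z/23Z)^* × (Z/137Z)^*. Each prime-power unit group is (Z/23Z)^* ≅ Z/22Z; (Z/137Z)^* ≅ Z/136Z. Hence Gal(Q(zeta_3151)/Q) ≅ Z/22Z × Z/136Z.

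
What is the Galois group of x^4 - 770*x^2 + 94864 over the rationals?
Gal(K/Q) = Z/2Z (cyclic of order 2)

f factors as (x^2 - 616)(x^2 - 154), so the splitting field is K = Q(sqrt(616), sqrt(154)). The squarefree part of 616 is 154 and the squarefree part of 154 is also 154, so sqrt(616) and sqrt(154) are both rational multiples of sqrt(154). Hence Q(sqrt(616)) = Q(sqrt(154)) = Q(sqrt(154)), and the splitting field collapses to a single degree-2 extension with Galois group Z/2Z.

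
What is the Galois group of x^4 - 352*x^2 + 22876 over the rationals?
Gal(K/Q) = V_4 (Klein four-group, Z/2Z × Z/2Z)

f factors as (x^2 - 266)(x^2 - 86), so the splitting field is K = Q(sqrt(266), sqrt(86)). The elements 266, 86, 22876 are all non-squares in Q, so sqrt(266) and sqrt(86) generate independent quadratic extensions. Thus [K:Q] = 4 and Gal(K/Q) is generated by the two order-2 automorphisms sqrt(266) ↦ -sqrt(266) and sqrt(86) ↦ -sqrt(86), giving V_4.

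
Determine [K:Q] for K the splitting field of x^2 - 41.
[K:Q] = 2

The polynomial x^2 - 41 is irreducible over Q since 41 is not a perfect square. Its splitting field is Q(sqrt(41)), which has degree 2 over Q.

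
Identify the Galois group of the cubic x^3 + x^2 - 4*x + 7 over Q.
Gal(K/Q) = S_3 (symmetric group of order 6)

Compute the discriminant of x^3 + (1)*x^2 + (-4)*x + (7): Δ = -1583. Since Δ is not a rational square, the Galois group is not contained in A_3; it must be the full S_3 (irreducibility of the cubic rules out anything smaller).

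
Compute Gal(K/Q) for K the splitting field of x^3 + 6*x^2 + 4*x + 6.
Gal(K/Q) = S_3 (symmetric group of order 6)

Compute the discriminant of x^3 + (6)*x^2 + (4)*x + (6): Δ = -3244. Since Δ is not a rational square, the Galois group is not contained in A_3; it must be the full S_3 (irreducibility of the cubic rules out anything smaller).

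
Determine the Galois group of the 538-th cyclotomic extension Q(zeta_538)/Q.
|Gal(Q(zeta_538)/Q)| = phi(538) = 268; group ≅ (Z/538Z)^* ≅ Z/268Z

The n-th cyclotomic polynomial Φ_538(x) is the minimal polynomial of zeta_538 over Q and has degree phi(538) = 268. So Q(zeta_538) is a degree-268 Galois extension with Galois group (Z/538Z)^*. By CRT, (Z/538Z)^* ≅ (Z/2Z)^* × (Z/269Z)^*. Each prime-power unit group is (Z/2Z)^* ≅ trivial group (order 1); (Z/269Z)^* ≅ Z/268Z. Hence Gal(Q(zeta_538)/Q) ≅ Z/268Z.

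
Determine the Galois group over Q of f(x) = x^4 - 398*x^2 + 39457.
Gal(K/Q) = V_4 (Klein four-group, Z/2Z × Z/2Z)

f factors as (x^2 - 187)(x^2 - 211), so the splitting field is K = Q(sqrt(187), sqrt(211)). The elements 187, 211, 39457 are all non-squares in Q, so sqrt(187) and sqrt(211) generate independent quadratic extensions. Thus [K:Q] = 4 and Gal(K/Q) is generated by the two order-2 automorphisms sqrt(187) ↦ -sqrt(187) and sqrt(211) ↦ -sqrt(211), giving V_4.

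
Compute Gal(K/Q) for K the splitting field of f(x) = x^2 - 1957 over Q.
Gal(K/Q) = Z/2Z (cyclic of order 2)

x^2 - 1957 is irreducible over Q since 1957 is not a rational square. The splitting field Q(sqrt(1957)) has degree 2 over Q, and its unique nontrivial automorphism is sqrt(1957) ↦ -sqrt(1957). Hence Gal(Q(sqrt(1957))/Q) = Z/2Z.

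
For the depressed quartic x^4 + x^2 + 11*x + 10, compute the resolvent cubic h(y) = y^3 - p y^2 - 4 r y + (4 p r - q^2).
h(y) = y^3 - y^2 - 40*y - 81

Identify coefficients: p = 1, q = 11, r = 10.
Plug into h(y) = y^3 - p y^2 - 4 r y + (4 p r - q^2):
  h(y) = y^3 - (1) y^2 - 4*(10) y + (4*(1)*(10) - (11)^2)
       = y^3 + (-1) y^2 + (-40) y + (-81).
Simplifying: h(y) = y^3 - y^2 - 40*y - 81.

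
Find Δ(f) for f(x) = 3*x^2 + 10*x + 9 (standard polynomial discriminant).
Δ = -8

For a quadratic a x^2 + b x + c the discriminant is Δ = b^2 - 4ac = (10)^2 - 4*(3)*(9) = 100 - (108) = -8.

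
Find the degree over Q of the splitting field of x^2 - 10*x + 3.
[K:Q] = 2

The discriminant of x^2 + (-10)*x + (3) is b^2 - 4c = 100 - (12) = 88. Since 88 is not a perfect square in Q, the polynomial is irreducible over Q. Its two roots generate a degree-2 extension, so [K:Q] = 2.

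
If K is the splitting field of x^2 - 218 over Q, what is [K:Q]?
[K:Q] = 2

The polynomial x^2 - 218 is irreducible over Q since 218 is not a perfect square. Its splitting field is Q(sqrt(218)), which has degree 2 over Q.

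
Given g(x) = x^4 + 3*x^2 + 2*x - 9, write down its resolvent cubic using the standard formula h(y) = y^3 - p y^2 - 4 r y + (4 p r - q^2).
h(y) = y^3 - 3*y^2 + 36*y - 112

Identify coefficients: p = 3, q = 2, r = -9.
Plug into h(y) = y^3 - p y^2 - 4 r y + (4 p r - q^2):
  h(y) = y^3 - (3) y^2 - 4*(-9) y + (4*(3)*(-9) - (2)^2)
       = y^3 + (-3) y^2 + (36) y + (-112).
Simplifying: h(y) = y^3 - 3*y^2 + 36*y - 112.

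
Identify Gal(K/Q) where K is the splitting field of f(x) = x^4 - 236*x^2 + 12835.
Gal(K/Q) = V_4 (Klein four-group, Z/2Z × Z/2Z)

f factors as (x^2 - 85)(x^2 - 151), so the splitting field is K = Q(sqrt(85), sqrt(151)). The elements 85, 151, 12835 are all non-squares in Q, so sqrt(85) and sqrt(151) generate independent quadratic extensions. Thus [K:Q] = 4 and Gal(K/Q) is generated by the two order-2 automorphisms sqrt(85) ↦ -sqrt(85) and sqrt(151) ↦ -sqrt(151), giving V_4.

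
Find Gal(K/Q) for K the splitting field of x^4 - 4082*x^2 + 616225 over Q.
Gal(K/Q) = Z/2Z (cyclic of order 2)

f factors as (x^2 - 3925)(x^2 - 157), so the splitting field is K = Q(sqrt(3925), sqrt(157)). The squarefree part of 3925 is 157 and the squarefree part of 157 is also 157, so sqrt(3925) and sqrt(157) are both rational multiples of sqrt(157). Hence Q(sqrt(3925)) = Q(sqrt(157)) = Q(sqrt(157)), and the splitting field collapses to a single degree-2 extension with Galois group Z/2Z.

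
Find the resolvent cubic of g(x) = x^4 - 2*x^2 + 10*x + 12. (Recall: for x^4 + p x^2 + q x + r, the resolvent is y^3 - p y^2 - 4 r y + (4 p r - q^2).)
h(y) = y^3 + 2*y^2 - 48*y - 196

Identify coefficients: p = -2, q = 10, r = 12.
Plug into h(y) = y^3 - p y^2 - 4 r y + (4 p r - q^2):
  h(y) = y^3 - (-2) y^2 - 4*(12) y + (4*(-2)*(12) - (10)^2)
       = y^3 + (2) y^2 + (-48) y + (-196).
Simplifying: h(y) = y^3 + 2*y^2 - 48*y - 196.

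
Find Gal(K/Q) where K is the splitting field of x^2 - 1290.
Gal(K/Q) = Z/2Z (cyclic of order 2)

x^2 - 1290 is irreducible over Q since 1290 is not a rational square. The splitting field Q(sqrt(1290)) has degree 2 over Q, and its unique nontrivial automorphism is sqrt(1290) ↦ -sqrt(1290). Hence Gal(Q(sqrt(1290))/Q) = Z/2Z.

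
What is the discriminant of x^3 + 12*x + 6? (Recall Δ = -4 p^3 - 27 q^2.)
Δ = -7884

For a depressed cubic x^3 + p x + q the discriminant is Δ = -4 p^3 - 27 q^2 = -4*(12)^3 - 27*(6)^2 = -6912 - 972 = -7884.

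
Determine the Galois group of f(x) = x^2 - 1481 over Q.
Gal(K/Q) = Z/2Z (cyclic of order 2)

x^2 - 1481 is irreducible over Q since 1481 is not a rational square. The splitting field Q(sqrt(1481)) has degree 2 over Q, and its unique nontrivial automorphism is sqrt(1481) ↦ -sqrt(1481). Hence Gal(Q(sqrt(1481))/Q) = Z/2Z.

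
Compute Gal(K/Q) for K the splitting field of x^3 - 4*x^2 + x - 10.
Gal(K/Q) = S_3 (symmetric group of order 6)

Compute the discriminant of x^3 + (-4)*x^2 + (1)*x + (-10): Δ = -4528. Since Δ is not a rational square, the Galois group is not contained in A_3; it must be the full S_3 (irreducibility of the cubic rules out anything smaller).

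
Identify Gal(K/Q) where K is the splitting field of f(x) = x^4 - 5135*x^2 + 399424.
Gal(K/Q) = Z/2Z (cyclic of order 2)

f factors as (x^2 - 5056)(x^2 - 79), so the splitting field is K = Q(sqrt(5056), sqrt(79)). The squarefree part of 5056 is 79 and the squarefree part of 79 is also 79, so sqrt(5056) and sqrt(79) are both rational multiples of sqrt(79). Hence Q(sqrt(5056)) = Q(sqrt(79)) = Q(sqrt(79)), and the splitting field collapses to a single degree-2 extension with Galois group Z/2Z.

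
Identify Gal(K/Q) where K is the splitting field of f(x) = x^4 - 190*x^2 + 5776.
Gal(K/Q) = Z/2Z (cyclic of order 2)

f factors as (x^2 - 38)(x^2 - 152), so the splitting field is K = Q(sqrt(38), sqrt(152)). The squarefree part of 38 is 38 and the squarefree part of 152 is also 38, so sqrt(38) and sqrt(152) are both rational multiples of sqrt(38). Hence Q(sqrt(38)) = Q(sqrt(152)) = Q(sqrt(38)), and the splitting field collapses to a single degree-2 extension with Galois group Z/2Z.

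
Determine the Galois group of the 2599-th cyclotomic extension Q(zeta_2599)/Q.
|Gal(Q(zeta_2599)/Q)| = phi(2599) = 2464; group ≅ (Z/2599Z)^* ≅ Z/22Z × Z/112Z

The n-th cyclotomic polynomial Φ_2599(x) is the minimal polynomial of zeta_2599 over Q and has degree phi(2599) = 2464. So Q(zeta_2599) is a degree-2464 Galois extension with Galois group (Z/2599Z)^*. By CRT, (Z/2599Z)^* ≅ (Z/23Z)^* × (Z/113Z)^*. Each prime-power unit group is (Z/23Z)^* ≅ Z/22Z; (Z/113Z)^* ≅ Z/112Z. Hence Gal(Q(zeta_2599)/Q) ≅ Z/22Z × Z/112Z.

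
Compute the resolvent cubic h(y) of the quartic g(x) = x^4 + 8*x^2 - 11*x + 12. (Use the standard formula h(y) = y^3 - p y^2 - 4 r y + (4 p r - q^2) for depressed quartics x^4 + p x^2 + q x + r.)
h(y) = y^3 - 8*y^2 - 48*y + 263

Identify coefficients: p = 8, q = -11, r = 12.
Plug into h(y) = y^3 - p y^2 - 4 r y + (4 p r - q^2):
  h(y) = y^3 - (8) y^2 - 4*(12) y + (4*(8)*(12) - (-11)^2)
       = y^3 + (-8) y^2 + (-48) y + (263).
Simplifying: h(y) = y^3 - 8*y^2 - 48*y + 263.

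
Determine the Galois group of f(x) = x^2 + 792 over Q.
Gal(K/Q) = Z/2Z (cyclic of order 2)

x^2 + 792 is irreducible over Q since -792 is not a rational square. The splitting field Q(sqrt(-792)) has degree 2 over Q, and its unique nontrivial automorphism is sqrt(-792) ↦ -sqrt(-792). Hence Gal(Q(sqrt(-792))/Q) = Z/2Z.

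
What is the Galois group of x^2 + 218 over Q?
Gal(K/Q) = Z/2Z (cyclic of order 2)

x^2 + 218 is irreducible over Q since -218 is not a rational square. The splitting field Q(sqrt(-218)) has degree 2 over Q, and its unique nontrivial automorphism is sqrt(-218) ↦ -sqrt(-218). Hence Gal(Q(sqrt(-218))/Q) = Z/2Z.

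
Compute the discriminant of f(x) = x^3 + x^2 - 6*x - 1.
Δ = 985

For x^3 + a x^2 + b x + c the discriminant is Δ = 18 a b c - 4 a^3 c + a^2 b^2 - 4 b^3 - 27 c^2.
Plug a = 1, b = -6, c = -1:
  18*(1)*(-6)*(-1) - 4*(1)^3*(-1) + (1)^2*(-6)^2 - 4*(-6)^3 - 27*(-1)^2
  = 108 + (4) + 36 + (864) + (-27)
  = 985.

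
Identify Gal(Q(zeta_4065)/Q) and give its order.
|Gal(Q(zeta_4065)/Q)| = phi(4065) = 2160; group ≅ (Z/4065Z)^* ≅ Z/2Z × Z/4Z × Z/270Z

The n-th cyclotomic polynomial Φ_4065(x) is the minimal polynomial of zeta_4065 over Q and has degree phi(4065) = 2160. So Q(zeta_4065) is a degree-2160 Galois extension with Galois group (Z/4065Z)^*. By CRT, (Z/4065Z)^* ≅ (Z/3Z)^* × (Z/5Z)^* × (Z/271Z)^*. Each prime-power unit group is (Z/3Z)^* ≅ Z/2Z; (Z/5Z)^* ≅ Z/4Z; (Z/271Z)^* ≅ Z/270Z. Hence Gal(Q(zeta_4065)/Q) ≅ Z/2Z × Z/4Z × Z/270Z.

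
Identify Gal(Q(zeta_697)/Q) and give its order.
|Gal(Q(zeta_697)/Q)| = phi(697) = 640; group ≅ (Z/697Z)^* ≅ Z/16Z × Z/40Z

The n-th cyclotomic polynomial Φ_697(x) is the minimal polynomial of zeta_697 over Q and has degree phi(697) = 640. So Q(zeta_697) is a degree-640 Galois extension with Galois group (Z/697Z)^*. By CRT, (Z/697Z)^* ≅ (Z/17Z)^* × (Z/41Z)^*. Each prime-power unit group is (Z/17Z)^* ≅ Z/16Z; (Z/41Z)^* ≅ Z/40Z. Hence Gal(Q(zeta_697)/Q) ≅ Z/16Z × Z/40Z.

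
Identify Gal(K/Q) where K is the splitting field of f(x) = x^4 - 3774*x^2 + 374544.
Gal(K/Q) = Z/2Z (cyclic of order 2)

f factors as (x^2 - 102)(x^2 - 3672), so the splitting field is K = Q(sqrt(102), sqrt(3672)). The squarefree part of 102 is 102 and the squarefree part of 3672 is also 102, so sqrt(102) and sqrt(3672) are both rational multiples of sqrt(102). Hence Q(sqrt(102)) = Q(sqrt(3672)) = Q(sqrt(102)), and the splitting field collapses to a single degree-2 extension with Galois group Z/2Z.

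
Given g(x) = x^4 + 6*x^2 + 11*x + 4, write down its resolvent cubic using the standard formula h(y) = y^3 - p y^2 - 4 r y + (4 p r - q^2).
h(y) = y^3 - 6*y^2 - 16*y - 25

Identify coefficients: p = 6, q = 11, r = 4.
Plug into h(y) = y^3 - p y^2 - 4 r y + (4 p r - q^2):
  h(y) = y^3 - (6) y^2 - 4*(4) y + (4*(6)*(4) - (11)^2)
       = y^3 + (-6) y^2 + (-16) y + (-25).
Simplifying: h(y) = y^3 - 6*y^2 - 16*y - 25.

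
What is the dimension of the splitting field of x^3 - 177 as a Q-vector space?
[K:Q] = 6

x^3 - 177 has one real root r = 177^(1/3) and two complex roots r*zeta_3, r*zeta_3^2 where zeta_3 = e^(2*pi*i/3). The splitting field is Q(r, zeta_3). [Q(r):Q] = 3 and [Q(zeta_3):Q] = 2 with gcd = 1, so [Q(r, zeta_3):Q] = 3 * 2 = 6.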